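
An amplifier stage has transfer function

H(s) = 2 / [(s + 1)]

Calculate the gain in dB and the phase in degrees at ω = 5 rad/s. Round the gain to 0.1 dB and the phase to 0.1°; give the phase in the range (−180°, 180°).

-8.1 dB, -78.7°

At ω = 5 rad/s:
pole (1 + j5·1) = 1 + j5 → |·| ≈ 5.099, ∠ ≈ 78.69°
|H| = 2 · 1 / (5.099) ≈ 0.39223
Gain = 20 log₁₀(0.39223) ≈ -8.13 dB
∠H = (0°) − (78.69°) = -78.69°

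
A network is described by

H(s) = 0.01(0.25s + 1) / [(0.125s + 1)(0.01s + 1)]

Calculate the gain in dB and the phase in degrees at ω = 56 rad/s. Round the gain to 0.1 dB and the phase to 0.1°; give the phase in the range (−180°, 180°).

-35.2 dB, -25.2°

At ω = 56 rad/s:
zero (1 + j56·0.25) = 1 + j14 → |·| ≈ 14.036, ∠ ≈ 85.91°
pole (1 + j56·0.125) = 1 + j7 → |·| ≈ 7.0711, ∠ ≈ 81.87°
pole (1 + j56·0.01) = 1 + j0.56 → |·| ≈ 1.1461, ∠ ≈ 29.25°
|H| = 0.01 · 14.036 / (7.0711 · 1.1461) ≈ 0.017319
Gain = 20 log₁₀(0.017319) ≈ -35.23 dB
∠H = (85.91°) − (81.87° + 29.25°) = -25.21°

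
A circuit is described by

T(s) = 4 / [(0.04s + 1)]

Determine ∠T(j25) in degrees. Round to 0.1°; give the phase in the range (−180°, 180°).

At ω = 25 rad/s:
pole (1 + j25·0.04) = 1 + j1 → |·| ≈ 1.4142, ∠ ≈ 45.00°
∠T = (0°) − (45.00°) = -45.00°

-45.0°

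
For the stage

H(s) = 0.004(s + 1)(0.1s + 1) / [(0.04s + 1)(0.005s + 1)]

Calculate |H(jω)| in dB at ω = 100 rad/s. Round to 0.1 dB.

At ω = 100 rad/s:
zero (1 + j100·1) = 1 + j100 → |·| ≈ 100, ∠ ≈ 89.43°
zero (1 + j100·0.1) = 1 + j10 → |·| ≈ 10.05, ∠ ≈ 84.29°
pole (1 + j100·0.04) = 1 + j4 → |·| ≈ 4.1231, ∠ ≈ 75.96°
pole (1 + j100·0.005) = 1 + j0.5 → |·| ≈ 1.118, ∠ ≈ 26.57°
|H| = 0.004 · 100 · 10.05 / (4.1231 · 1.118) ≈ 0.87209
Gain = 20 log₁₀(0.87209) ≈ -1.19 dB

-1.2 dB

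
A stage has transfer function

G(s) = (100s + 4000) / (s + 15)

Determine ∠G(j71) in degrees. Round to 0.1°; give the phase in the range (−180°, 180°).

Substitute s = j71:
Numerator: 100(j71) + 4000 = 4000 + j7100
Denominator: (j71) + 15 = 15 + j71
|N| = √(4000² + 7100²) ≈ 8149.2, ∠N ≈ 60.60°
|D| = √(15² + 71²) ≈ 72.567, ∠D ≈ 78.07°
∠G = 60.60° − 78.07° = -17.47°

-17.5°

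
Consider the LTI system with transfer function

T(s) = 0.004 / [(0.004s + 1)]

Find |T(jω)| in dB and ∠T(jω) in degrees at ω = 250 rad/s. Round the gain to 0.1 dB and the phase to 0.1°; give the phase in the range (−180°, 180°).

-51.0 dB, -45.0°

At ω = 250 rad/s:
pole (1 + j250·0.004) = 1 + j1 → |·| ≈ 1.4142, ∠ ≈ 45.00°
|T| = 0.004 · 1 / (1.4142) ≈ 0.0028285
Gain = 20 log₁₀(0.0028285) ≈ -50.97 dB
∠T = (0°) − (45.00°) = -45.00°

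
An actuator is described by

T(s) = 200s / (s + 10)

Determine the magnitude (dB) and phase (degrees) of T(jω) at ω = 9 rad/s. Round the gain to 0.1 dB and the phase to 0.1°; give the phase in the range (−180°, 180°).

At s = jω = j9:
zero at origin: s = j9 → |·| = 9, ∠ = 90.00°
pole (s+10): 10 + j9 → |·| = √(10²+9²) = √181 ≈ 13.454, ∠ = arctan(9/10) ≈ 41.99°
|T| = 200 · 9 / 13.454 ≈ 133.79
Gain = 20 log₁₀(133.79) ≈ 42.53 dB
∠T = 90.00° − 41.99° = 48.01°

42.5 dB, 48.0°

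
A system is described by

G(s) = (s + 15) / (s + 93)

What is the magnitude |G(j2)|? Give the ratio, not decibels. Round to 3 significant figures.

At s = jω = j2:
zero (s+15): 15 + j2 → |·| = √(15²+2²) = √229 ≈ 15.133, ∠ = arctan(2/15) ≈ 7.59°
pole (s+93): 93 + j2 → |·| = √(93²+2²) = √8653 ≈ 93.022, ∠ = arctan(2/93) ≈ 1.23°
|G| = 1 · 15.133 / 93.022 ≈ 0.16268

0.163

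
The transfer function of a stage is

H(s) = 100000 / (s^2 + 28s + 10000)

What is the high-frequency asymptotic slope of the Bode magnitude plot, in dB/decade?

-40 dB/decade

Each pole contributes −20 dB/decade at high frequency; each zero contributes +20 dB/decade.
Net: 0 zero(s) − 2 pole(s) → -40 dB/decade.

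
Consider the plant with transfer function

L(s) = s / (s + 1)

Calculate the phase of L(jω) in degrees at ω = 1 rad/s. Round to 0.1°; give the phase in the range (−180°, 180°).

At s = jω = j1:
zero at origin: s = j1 → |·| = 1, ∠ = 90.00°
pole (s+1): 1 + j1 → |·| = √(1²+1²) = √2 ≈ 1.4142, ∠ = arctan(1/1) ≈ 45.00°
∠L = 90.00° − 45.00° = 45.00°

45.0°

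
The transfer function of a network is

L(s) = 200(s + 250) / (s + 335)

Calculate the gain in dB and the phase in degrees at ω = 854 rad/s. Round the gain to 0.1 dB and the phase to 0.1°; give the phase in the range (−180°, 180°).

At s = jω = j854:
zero (s+250): 250 + j854 → |·| = √(250²+854²) = √791816 ≈ 889.84, ∠ = arctan(854/250) ≈ 73.68°
pole (s+335): 335 + j854 → |·| = √(335²+854²) = √841541 ≈ 917.36, ∠ = arctan(854/335) ≈ 68.58°
|L| = 200 · 889.84 / 917.36 ≈ 194
Gain = 20 log₁₀(194) ≈ 45.76 dB
∠L = 73.68° − 68.58° = 5.10°

45.8 dB, 5.1°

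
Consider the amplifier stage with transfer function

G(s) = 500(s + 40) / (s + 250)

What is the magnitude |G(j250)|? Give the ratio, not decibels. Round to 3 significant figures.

358

At s = jω = j250:
zero (s+40): 40 + j250 → |·| = √(40²+250²) = √64100 ≈ 253.18, ∠ = arctan(250/40) ≈ 80.91°
pole (s+250): 250 + j250 → |·| = √(250²+250²) = √125000 ≈ 353.55, ∠ = arctan(250/250) ≈ 45.00°
|G| = 500 · 253.18 / 353.55 ≈ 358.05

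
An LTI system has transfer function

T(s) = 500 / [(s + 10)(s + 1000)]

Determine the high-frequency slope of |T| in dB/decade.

-40 dB/decade

Each pole contributes −20 dB/decade at high frequency; each zero contributes +20 dB/decade.
Net: 0 zero(s) − 2 pole(s) → -40 dB/decade.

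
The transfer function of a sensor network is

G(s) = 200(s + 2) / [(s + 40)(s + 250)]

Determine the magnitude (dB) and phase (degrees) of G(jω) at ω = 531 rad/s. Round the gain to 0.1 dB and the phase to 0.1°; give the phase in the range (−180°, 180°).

At s = jω = j531:
zero (s+2): 2 + j531 → |·| = √(2²+531²) = √281965 ≈ 531, ∠ = arctan(531/2) ≈ 89.78°
pole (s+40): 40 + j531 → |·| = √(40²+531²) = √283561 ≈ 532.5, ∠ = arctan(531/40) ≈ 85.69°
pole (s+250): 250 + j531 → |·| = √(250²+531²) = √344461 ≈ 586.91, ∠ = arctan(531/250) ≈ 64.79°
|G| = 200 · 531 / 3.1253e+05 ≈ 0.33981
Gain = 20 log₁₀(0.33981) ≈ -9.38 dB
∠G = 89.78° − 150.48° = -60.70°

-9.4 dB, -60.7°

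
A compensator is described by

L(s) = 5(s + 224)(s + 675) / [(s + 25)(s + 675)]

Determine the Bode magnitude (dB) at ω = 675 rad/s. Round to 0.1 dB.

14.4 dB

At s = jω = j675:
zero (s+224): 224 + j675 → |·| = √(224²+675²) = √505801 ≈ 711.2, ∠ = arctan(675/224) ≈ 71.64°
zero (s+675): 675 + j675 → |·| = √(675²+675²) = √911250 ≈ 954.59, ∠ = arctan(675/675) ≈ 45.00°
pole (s+25): 25 + j675 → |·| = √(25²+675²) = √456250 ≈ 675.46, ∠ = arctan(675/25) ≈ 87.88°
pole (s+675): 675 + j675 → |·| = √(675²+675²) = √911250 ≈ 954.59, ∠ = arctan(675/675) ≈ 45.00°
|L| = 5 · 6.789e+05 / 6.4479e+05 ≈ 5.2645
Gain = 20 log₁₀(5.2645) ≈ 14.43 dB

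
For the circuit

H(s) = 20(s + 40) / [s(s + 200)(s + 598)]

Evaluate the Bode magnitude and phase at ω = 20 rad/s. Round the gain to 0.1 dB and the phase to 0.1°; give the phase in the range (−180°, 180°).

At s = jω = j20:
zero (s+40): 40 + j20 → |·| = √(40²+20²) = √2000 ≈ 44.721, ∠ = arctan(20/40) ≈ 26.57°
pole (s+200): 200 + j20 → |·| = √(200²+20²) = √40400 ≈ 201, ∠ = arctan(20/200) ≈ 5.71°
pole (s+598): 598 + j20 → |·| = √(598²+20²) = √358004 ≈ 598.33, ∠ = arctan(20/598) ≈ 1.92°
pole at origin: |s| = 20, ∠ = 90.00° (in denominator)
|H| = 20 · 44.721 / 2.4053e+06 ≈ 0.00037185
Gain = 20 log₁₀(0.00037185) ≈ -68.59 dB
∠H = 26.57° − 97.63° = -71.06°

-68.6 dB, -71.1°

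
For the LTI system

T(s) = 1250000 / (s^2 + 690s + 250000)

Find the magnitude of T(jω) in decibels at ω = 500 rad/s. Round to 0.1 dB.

11.2 dB

At s = jω = j500:
quadratic: (j500)² + 690·j500 + 250000 = 0 + j345000 → |·| ≈ 3.45e+05, ∠ ≈ 90.00°
|T| = 1250000 / 3.45e+05 ≈ 3.6232
Gain = 20 log₁₀(3.6232) ≈ 11.18 dB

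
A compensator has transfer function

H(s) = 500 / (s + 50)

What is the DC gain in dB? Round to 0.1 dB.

H(0) = 500 / 50 = 10
20 log₁₀(10) ≈ 20.00 dB

20.0 dB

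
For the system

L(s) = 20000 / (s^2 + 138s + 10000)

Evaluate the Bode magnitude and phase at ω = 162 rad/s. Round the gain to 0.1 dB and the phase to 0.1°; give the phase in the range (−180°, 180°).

-2.8 dB, -126.0°

At s = jω = j162:
quadratic: (j162)² + 138·j162 + 10000 = -16244 + j22356 → |·| ≈ 27634, ∠ ≈ 126.00°
|L| = 20000 / 27634 ≈ 0.72375
Gain = 20 log₁₀(0.72375) ≈ -2.81 dB
∠L = 0.00° − 126.00° = -126.00°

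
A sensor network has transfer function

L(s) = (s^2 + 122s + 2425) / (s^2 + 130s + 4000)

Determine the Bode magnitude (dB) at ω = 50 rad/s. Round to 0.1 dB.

Substitute s = j50:
Numerator: (j50)^2 + 122(j50) + 2425 = -75 + j6100
Denominator: (j50)^2 + 130(j50) + 4000 = 1500 + j6500
|N| = √(75² + 6100²) ≈ 6100.5, ∠N ≈ 90.70°
|D| = √(1500² + 6500²) ≈ 6670.8, ∠D ≈ 77.01°
|L| = 6100.5 / 6670.8 ≈ 0.91451
Gain = 20 log₁₀(0.91451) ≈ -0.78 dB

-0.8 dB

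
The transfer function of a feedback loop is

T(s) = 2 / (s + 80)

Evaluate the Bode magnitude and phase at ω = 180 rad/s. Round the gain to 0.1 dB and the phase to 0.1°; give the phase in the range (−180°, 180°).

At s = jω = j180:
pole (s+80): 80 + j180 → |·| = √(80²+180²) = √38800 ≈ 196.98, ∠ = arctan(180/80) ≈ 66.04°
|T| = 2 / 196.98 ≈ 0.010153
Gain = 20 log₁₀(0.010153) ≈ -39.87 dB
∠T = 0.00° − 66.04° = -66.04°

-39.9 dB, -66.0°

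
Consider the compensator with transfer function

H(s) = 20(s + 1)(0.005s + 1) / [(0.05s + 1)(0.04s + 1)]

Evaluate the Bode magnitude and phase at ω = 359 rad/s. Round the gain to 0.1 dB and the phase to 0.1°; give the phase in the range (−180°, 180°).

At ω = 359 rad/s:
zero (1 + j359·1) = 1 + j359 → |·| ≈ 359, ∠ ≈ 89.84°
zero (1 + j359·0.005) = 1 + j1.795 → |·| ≈ 2.0548, ∠ ≈ 60.88°
pole (1 + j359·0.05) = 1 + j17.95 → |·| ≈ 17.978, ∠ ≈ 86.81°
pole (1 + j359·0.04) = 1 + j14.36 → |·| ≈ 14.395, ∠ ≈ 86.02°
|H| = 20 · 359 · 2.0548 / (17.978 · 14.395) ≈ 57.009
Gain = 20 log₁₀(57.009) ≈ 35.12 dB
∠H = (89.84° + 60.88°) − (86.81° + 86.02°) = -22.11°

35.1 dB, -22.1°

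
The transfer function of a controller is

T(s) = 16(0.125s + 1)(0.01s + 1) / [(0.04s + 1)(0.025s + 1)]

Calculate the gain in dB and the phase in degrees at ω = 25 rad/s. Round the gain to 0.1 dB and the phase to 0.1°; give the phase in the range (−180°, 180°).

30.2 dB, 9.3°

At ω = 25 rad/s:
zero (1 + j25·0.125) = 1 + j3.125 → |·| ≈ 3.2811, ∠ ≈ 72.26°
zero (1 + j25·0.01) = 1 + j0.25 → |·| ≈ 1.0308, ∠ ≈ 14.04°
pole (1 + j25·0.04) = 1 + j1 → |·| ≈ 1.4142, ∠ ≈ 45.00°
pole (1 + j25·0.025) = 1 + j0.625 → |·| ≈ 1.1792, ∠ ≈ 32.01°
|T| = 16 · 3.2811 · 1.0308 / (1.4142 · 1.1792) ≈ 32.45
Gain = 20 log₁₀(32.45) ≈ 30.22 dB
∠T = (72.26° + 14.04°) − (45.00° + 32.01°) = 9.29°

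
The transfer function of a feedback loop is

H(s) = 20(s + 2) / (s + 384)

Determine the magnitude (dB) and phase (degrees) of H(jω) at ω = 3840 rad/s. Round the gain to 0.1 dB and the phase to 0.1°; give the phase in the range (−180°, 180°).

At s = jω = j3840:
zero (s+2): 2 + j3840 → |·| = √(2²+3840²) = √14745604 ≈ 3840, ∠ = arctan(3840/2) ≈ 89.97°
pole (s+384): 384 + j3840 → |·| = √(384²+3840²) = √14893056 ≈ 3859.2, ∠ = arctan(3840/384) ≈ 84.29°
|H| = 20 · 3840 / 3859.2 ≈ 19.9
Gain = 20 log₁₀(19.9) ≈ 25.98 dB
∠H = 89.97° − 84.29° = 5.68°

26.0 dB, 5.7°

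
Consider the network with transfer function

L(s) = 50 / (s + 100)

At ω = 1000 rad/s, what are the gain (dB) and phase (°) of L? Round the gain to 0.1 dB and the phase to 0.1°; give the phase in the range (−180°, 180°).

At s = jω = j1000:
pole (s+100): 100 + j1000 → |·| = √(100²+1000²) = √1010000 ≈ 1005, ∠ = arctan(1000/100) ≈ 84.29°
|L| = 50 / 1005 ≈ 0.049751
Gain = 20 log₁₀(0.049751) ≈ -26.06 dB
∠L = 0.00° − 84.29° = -84.29°

-26.1 dB, -84.3°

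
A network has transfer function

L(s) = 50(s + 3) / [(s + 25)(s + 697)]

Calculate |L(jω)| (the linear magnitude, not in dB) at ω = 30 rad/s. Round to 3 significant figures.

At s = jω = j30:
zero (s+3): 3 + j30 → |·| = √(3²+30²) = √909 ≈ 30.15, ∠ = arctan(30/3) ≈ 84.29°
pole (s+25): 25 + j30 → |·| = √(25²+30²) = √1525 ≈ 39.051, ∠ = arctan(30/25) ≈ 50.19°
pole (s+697): 697 + j30 → |·| = √(697²+30²) = √486709 ≈ 697.65, ∠ = arctan(30/697) ≈ 2.46°
|L| = 50 · 30.15 / 27244 ≈ 0.055333

0.0553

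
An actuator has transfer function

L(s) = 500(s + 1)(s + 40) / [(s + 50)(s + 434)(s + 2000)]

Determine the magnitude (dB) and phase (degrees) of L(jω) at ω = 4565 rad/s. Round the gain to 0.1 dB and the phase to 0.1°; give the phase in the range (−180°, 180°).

At s = jω = j4565:
zero (s+1): 1 + j4565 → |·| = √(1²+4565²) = √20839226 ≈ 4565, ∠ = arctan(4565/1) ≈ 89.99°
zero (s+40): 40 + j4565 → |·| = √(40²+4565²) = √20840825 ≈ 4565.2, ∠ = arctan(4565/40) ≈ 89.50°
pole (s+50): 50 + j4565 → |·| = √(50²+4565²) = √20841725 ≈ 4565.3, ∠ = arctan(4565/50) ≈ 89.37°
pole (s+434): 434 + j4565 → |·| = √(434²+4565²) = √21027581 ≈ 4585.6, ∠ = arctan(4565/434) ≈ 84.57°
pole (s+2000): 2000 + j4565 → |·| = √(2000²+4565²) = √24839225 ≈ 4983.9, ∠ = arctan(4565/2000) ≈ 66.34°
|L| = 500 · 2.084e+07 / 1.0434e+11 ≈ 0.099866
Gain = 20 log₁₀(0.099866) ≈ -20.01 dB
∠L = 179.49° − 240.28° = -60.79°

-20.0 dB, -60.8°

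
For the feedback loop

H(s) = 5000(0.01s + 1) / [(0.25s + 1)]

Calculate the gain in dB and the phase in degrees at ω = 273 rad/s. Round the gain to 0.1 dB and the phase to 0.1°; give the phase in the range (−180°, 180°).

At ω = 273 rad/s:
zero (1 + j273·0.01) = 1 + j2.73 → |·| ≈ 2.9074, ∠ ≈ 69.88°
pole (1 + j273·0.25) = 1 + j68.25 → |·| ≈ 68.257, ∠ ≈ 89.16°
|H| = 5000 · 2.9074 / (68.257) ≈ 212.97
Gain = 20 log₁₀(212.97) ≈ 46.57 dB
∠H = (69.88°) − (89.16°) = -19.28°

46.6 dB, -19.3°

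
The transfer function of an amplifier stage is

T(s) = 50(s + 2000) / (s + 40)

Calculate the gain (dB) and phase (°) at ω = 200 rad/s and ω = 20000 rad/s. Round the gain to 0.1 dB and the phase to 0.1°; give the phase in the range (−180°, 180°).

At s = jω = j200:
zero (s+2000): 2000 + j200 → |·| = √(2000²+200²) = √4040000 ≈ 2010, ∠ = arctan(200/2000) ≈ 5.71°
pole (s+40): 40 + j200 → |·| = √(40²+200²) = √41600 ≈ 203.96, ∠ = arctan(200/40) ≈ 78.69°
|T| = 50 · 2010 / 203.96 ≈ 492.74
Gain = 20 log₁₀(492.74) ≈ 53.85 dB
∠T = 5.71° − 78.69° = -72.98°

At s = jω = j20000:
zero (s+2000): 2000 + j20000 → |·| = √(2000²+20000²) = √404000000 ≈ 20100, ∠ = arctan(20000/2000) ≈ 84.29°
pole (s+40): 40 + j20000 → |·| = √(40²+20000²) = √400001600 ≈ 20000, ∠ = arctan(20000/40) ≈ 89.89°
|T| = 50 · 20100 / 20000 ≈ 50.25
Gain = 20 log₁₀(50.25) ≈ 34.02 dB
∠T = 84.29° − 89.89° = -5.60°

ω = 200: 53.9 dB, -73.0°; ω = 20000: 34.0 dB, -5.6°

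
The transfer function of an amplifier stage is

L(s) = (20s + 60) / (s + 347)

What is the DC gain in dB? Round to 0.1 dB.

-15.2 dB

L(0) = 60 / 347 ≈ 0.17291
20 log₁₀(0.17291) ≈ -15.24 dB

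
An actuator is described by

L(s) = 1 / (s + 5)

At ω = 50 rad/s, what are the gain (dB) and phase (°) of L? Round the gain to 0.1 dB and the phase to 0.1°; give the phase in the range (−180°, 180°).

-34.0 dB, -84.3°

At s = jω = j50:
pole (s+5): 5 + j50 → |·| = √(5²+50²) = √2525 ≈ 50.249, ∠ = arctan(50/5) ≈ 84.29°
|L| = 1 / 50.249 ≈ 0.019901
Gain = 20 log₁₀(0.019901) ≈ -34.02 dB
∠L = 0.00° − 84.29° = -84.29°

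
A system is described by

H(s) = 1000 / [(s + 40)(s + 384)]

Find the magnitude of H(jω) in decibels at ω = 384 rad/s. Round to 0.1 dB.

At s = jω = j384:
pole (s+40): 40 + j384 → |·| = √(40²+384²) = √149056 ≈ 386.08, ∠ = arctan(384/40) ≈ 84.05°
pole (s+384): 384 + j384 → |·| = √(384²+384²) = √294912 ≈ 543.06, ∠ = arctan(384/384) ≈ 45.00°
|H| = 1000 / 2.0966e+05 ≈ 0.0047696
Gain = 20 log₁₀(0.0047696) ≈ -46.43 dB

-46.4 dB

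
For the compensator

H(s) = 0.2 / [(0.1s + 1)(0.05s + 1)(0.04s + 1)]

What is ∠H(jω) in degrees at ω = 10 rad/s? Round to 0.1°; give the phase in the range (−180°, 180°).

-93.4°

At ω = 10 rad/s:
pole (1 + j10·0.1) = 1 + j1 → |·| ≈ 1.4142, ∠ ≈ 45.00°
pole (1 + j10·0.05) = 1 + j0.5 → |·| ≈ 1.118, ∠ ≈ 26.57°
pole (1 + j10·0.04) = 1 + j0.4 → |·| ≈ 1.077, ∠ ≈ 21.80°
∠H = (0°) − (45.00° + 26.57° + 21.80°) = -93.37°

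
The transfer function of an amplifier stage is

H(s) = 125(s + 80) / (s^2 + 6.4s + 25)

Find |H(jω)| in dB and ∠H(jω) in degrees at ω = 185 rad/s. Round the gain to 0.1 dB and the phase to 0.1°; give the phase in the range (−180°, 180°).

-2.7 dB, -111.4°

At s = jω = j185:
zero (s+80): 80 + j185 → |·| = √(80²+185²) = √40625 ≈ 201.56, ∠ = arctan(185/80) ≈ 66.61°
quadratic: (j185)² + 6.4·j185 + 25 = -34200 + j1184 → |·| ≈ 34220, ∠ ≈ 178.02°
|H| = 125 · 201.56 / 34220 ≈ 0.73627
Gain = 20 log₁₀(0.73627) ≈ -2.66 dB
∠H = 66.61° − 178.02° = -111.41°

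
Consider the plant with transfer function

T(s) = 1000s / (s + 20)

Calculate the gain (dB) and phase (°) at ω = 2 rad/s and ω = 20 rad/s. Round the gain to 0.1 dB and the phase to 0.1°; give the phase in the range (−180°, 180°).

At s = jω = j2:
zero at origin: s = j2 → |·| = 2, ∠ = 90.00°
pole (s+20): 20 + j2 → |·| = √(20²+2²) = √404 ≈ 20.1, ∠ = arctan(2/20) ≈ 5.71°
|T| = 1000 · 2 / 20.1 ≈ 99.502
Gain = 20 log₁₀(99.502) ≈ 39.96 dB
∠T = 90.00° − 5.71° = 84.29°

At s = jω = j20:
zero at origin: s = j20 → |·| = 20, ∠ = 90.00°
pole (s+20): 20 + j20 → |·| = √(20²+20²) = √800 ≈ 28.284, ∠ = arctan(20/20) ≈ 45.00°
|T| = 1000 · 20 / 28.284 ≈ 707.11
Gain = 20 log₁₀(707.11) ≈ 56.99 dB
∠T = 90.00° − 45.00° = 45.00°

ω = 2: 40.0 dB, 84.3°; ω = 20: 57.0 dB, 45.0°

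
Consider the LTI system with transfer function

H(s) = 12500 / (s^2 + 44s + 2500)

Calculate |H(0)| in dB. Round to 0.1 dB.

14.0 dB

H(0) = 12500 / 2500 = 5
20 log₁₀(5) ≈ 13.98 dB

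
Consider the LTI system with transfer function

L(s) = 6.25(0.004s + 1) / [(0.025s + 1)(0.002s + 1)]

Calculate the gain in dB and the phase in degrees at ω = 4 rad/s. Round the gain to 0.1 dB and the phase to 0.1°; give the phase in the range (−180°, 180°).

15.9 dB, -5.3°

At ω = 4 rad/s:
zero (1 + j4·0.004) = 1 + j0.016 → |·| ≈ 1.0001, ∠ ≈ 0.92°
pole (1 + j4·0.025) = 1 + j0.1 → |·| ≈ 1.005, ∠ ≈ 5.71°
pole (1 + j4·0.002) = 1 + j0.008 → |·| ≈ 1, ∠ ≈ 0.46°
|L| = 6.25 · 1.0001 / (1.005 · 1) ≈ 6.2195
Gain = 20 log₁₀(6.2195) ≈ 15.88 dB
∠L = (0.92°) − (5.71° + 0.46°) = -5.25°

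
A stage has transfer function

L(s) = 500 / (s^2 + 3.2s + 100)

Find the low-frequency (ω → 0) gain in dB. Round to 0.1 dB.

14.0 dB

L(0) = 500 / 100 = 5
20 log₁₀(5) ≈ 13.98 dB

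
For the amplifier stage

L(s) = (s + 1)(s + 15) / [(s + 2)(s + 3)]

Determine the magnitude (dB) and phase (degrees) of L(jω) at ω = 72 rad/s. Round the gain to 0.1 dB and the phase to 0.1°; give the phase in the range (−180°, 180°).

At s = jω = j72:
zero (s+1): 1 + j72 → |·| = √(1²+72²) = √5185 ≈ 72.007, ∠ = arctan(72/1) ≈ 89.20°
zero (s+15): 15 + j72 → |·| = √(15²+72²) = √5409 ≈ 73.546, ∠ = arctan(72/15) ≈ 78.23°
pole (s+2): 2 + j72 → |·| = √(2²+72²) = √5188 ≈ 72.028, ∠ = arctan(72/2) ≈ 88.41°
pole (s+3): 3 + j72 → |·| = √(3²+72²) = √5193 ≈ 72.062, ∠ = arctan(72/3) ≈ 87.61°
|L| = 1 · 5295.8 / 5190.5 ≈ 1.0203
Gain = 20 log₁₀(1.0203) ≈ 0.17 dB
∠L = 167.43° − 176.02° = -8.59°

0.2 dB, -8.6°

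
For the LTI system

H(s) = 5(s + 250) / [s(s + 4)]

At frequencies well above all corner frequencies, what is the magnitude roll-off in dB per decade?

Each pole contributes −20 dB/decade at high frequency; each zero contributes +20 dB/decade.
Net: 1 zero(s) − 2 pole(s) → -20 dB/decade.

-20 dB/decade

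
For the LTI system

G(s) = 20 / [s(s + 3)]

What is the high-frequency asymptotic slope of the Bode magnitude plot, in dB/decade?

Each pole contributes −20 dB/decade at high frequency; each zero contributes +20 dB/decade.
Net: 0 zero(s) − 2 pole(s) → -40 dB/decade.

-40 dB/decade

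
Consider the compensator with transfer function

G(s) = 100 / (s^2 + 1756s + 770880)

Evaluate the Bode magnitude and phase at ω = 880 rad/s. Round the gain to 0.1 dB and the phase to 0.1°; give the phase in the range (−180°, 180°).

Substitute s = j880:
Numerator: 100 = 100 + j0
Denominator: (j880)^2 + 1756(j880) + 770880 = -3520 + j1545280
|N| = √(100² + 0²) ≈ 100, ∠N ≈ 0.00°
|D| = √(3520² + 1545280²) ≈ 1.5453e+06, ∠D ≈ 90.13°
|G| = 100 / 1.5453e+06 ≈ 6.4712e-05
Gain = 20 log₁₀(6.4712e-05) ≈ -83.78 dB
∠G = 0.00° − 90.13° = -90.13°

-83.8 dB, -90.1°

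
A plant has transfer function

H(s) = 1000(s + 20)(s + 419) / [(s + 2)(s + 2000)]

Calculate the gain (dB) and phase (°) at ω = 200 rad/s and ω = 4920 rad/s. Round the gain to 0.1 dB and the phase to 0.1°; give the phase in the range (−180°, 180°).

At s = jω = j200:
zero (s+20): 20 + j200 → |·| = √(20²+200²) = √40400 ≈ 201, ∠ = arctan(200/20) ≈ 84.29°
zero (s+419): 419 + j200 → |·| = √(419²+200²) = √215561 ≈ 464.29, ∠ = arctan(200/419) ≈ 25.52°
pole (s+2): 2 + j200 → |·| = √(2²+200²) = √40004 ≈ 200.01, ∠ = arctan(200/2) ≈ 89.43°
pole (s+2000): 2000 + j200 → |·| = √(2000²+200²) = √4040000 ≈ 2010, ∠ = arctan(200/2000) ≈ 5.71°
|H| = 1000 · 93322 / 4.0202e+05 ≈ 232.13
Gain = 20 log₁₀(232.13) ≈ 47.31 dB
∠H = 109.81° − 95.14° = 14.67°

At s = jω = j4920:
zero (s+20): 20 + j4920 → |·| = √(20²+4920²) = √24206800 ≈ 4920, ∠ = arctan(4920/20) ≈ 89.77°
zero (s+419): 419 + j4920 → |·| = √(419²+4920²) = √24381961 ≈ 4937.8, ∠ = arctan(4920/419) ≈ 85.13°
pole (s+2): 2 + j4920 → |·| = √(2²+4920²) = √24206404 ≈ 4920, ∠ = arctan(4920/2) ≈ 89.98°
pole (s+2000): 2000 + j4920 → |·| = √(2000²+4920²) = √28206400 ≈ 5311, ∠ = arctan(4920/2000) ≈ 67.88°
|H| = 1000 · 2.4294e+07 / 2.613e+07 ≈ 929.74
Gain = 20 log₁₀(929.74) ≈ 59.37 dB
∠H = 174.90° − 157.86° = 17.04°

ω = 200: 47.3 dB, 14.7°; ω = 4920: 59.4 dB, 17.0°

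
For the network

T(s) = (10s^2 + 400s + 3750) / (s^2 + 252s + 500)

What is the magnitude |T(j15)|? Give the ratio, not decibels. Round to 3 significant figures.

1.63

Substitute s = j15:
Numerator: 10(j15)^2 + 400(j15) + 3750 = 1500 + j6000
Denominator: (j15)^2 + 252(j15) + 500 = 275 + j3780
|N| = √(1500² + 6000²) ≈ 6184.7, ∠N ≈ 75.96°
|D| = √(275² + 3780²) ≈ 3790, ∠D ≈ 85.84°
|T| = 6184.7 / 3790 ≈ 1.6318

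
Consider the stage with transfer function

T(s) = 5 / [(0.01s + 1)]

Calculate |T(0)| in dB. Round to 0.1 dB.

14.0 dB

T(0) = 5 · 1 / 1 = 5
20 log₁₀(5) ≈ 13.98 dB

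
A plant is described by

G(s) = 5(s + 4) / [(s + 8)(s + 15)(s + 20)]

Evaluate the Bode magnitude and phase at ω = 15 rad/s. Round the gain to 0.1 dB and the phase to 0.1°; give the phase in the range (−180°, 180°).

At s = jω = j15:
zero (s+4): 4 + j15 → |·| = √(4²+15²) = √241 ≈ 15.524, ∠ = arctan(15/4) ≈ 75.07°
pole (s+8): 8 + j15 → |·| = √(8²+15²) = √289 ≈ 17, ∠ = arctan(15/8) ≈ 61.93°
pole (s+15): 15 + j15 → |·| = √(15²+15²) = √450 ≈ 21.213, ∠ = arctan(15/15) ≈ 45.00°
pole (s+20): 20 + j15 → |·| = √(20²+15²) = √625 ≈ 25, ∠ = arctan(15/20) ≈ 36.87°
|G| = 5 · 15.524 / 9015.5 ≈ 0.0086096
Gain = 20 log₁₀(0.0086096) ≈ -41.30 dB
∠G = 75.07° − 143.80° = -68.73°

-41.3 dB, -68.7°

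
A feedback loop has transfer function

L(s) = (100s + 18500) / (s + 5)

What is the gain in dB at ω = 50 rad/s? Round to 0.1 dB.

51.6 dB

Substitute s = j50:
Numerator: 100(j50) + 18500 = 18500 + j5000
Denominator: (j50) + 5 = 5 + j50
|N| = √(18500² + 5000²) ≈ 19164, ∠N ≈ 15.12°
|D| = √(5² + 50²) ≈ 50.249, ∠D ≈ 84.29°
|L| = 19164 / 50.249 ≈ 381.38
Gain = 20 log₁₀(381.38) ≈ 51.63 dB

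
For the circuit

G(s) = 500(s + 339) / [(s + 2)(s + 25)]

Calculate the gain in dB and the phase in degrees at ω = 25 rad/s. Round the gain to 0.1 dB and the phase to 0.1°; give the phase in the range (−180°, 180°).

45.7 dB, -126.2°

At s = jω = j25:
zero (s+339): 339 + j25 → |·| = √(339²+25²) = √115546 ≈ 339.92, ∠ = arctan(25/339) ≈ 4.22°
pole (s+2): 2 + j25 → |·| = √(2²+25²) = √629 ≈ 25.08, ∠ = arctan(25/2) ≈ 85.43°
pole (s+25): 25 + j25 → |·| = √(25²+25²) = √1250 ≈ 35.355, ∠ = arctan(25/25) ≈ 45.00°
|G| = 500 · 339.92 / 886.7 ≈ 191.68
Gain = 20 log₁₀(191.68) ≈ 45.65 dB
∠G = 4.22° − 130.43° = -126.21°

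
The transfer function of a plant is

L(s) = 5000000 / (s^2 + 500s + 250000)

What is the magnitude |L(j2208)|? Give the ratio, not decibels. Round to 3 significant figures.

At s = jω = j2208:
quadratic: (j2208)² + 500·j2208 + 250000 = -4625264 + j1104000 → |·| ≈ 4.7552e+06, ∠ ≈ 166.58°
|L| = 5000000 / 4.7552e+06 ≈ 1.0515

1.05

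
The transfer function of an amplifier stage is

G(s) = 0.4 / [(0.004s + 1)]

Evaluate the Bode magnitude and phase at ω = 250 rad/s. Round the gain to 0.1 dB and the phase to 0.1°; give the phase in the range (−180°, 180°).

-11.0 dB, -45.0°

At ω = 250 rad/s:
pole (1 + j250·0.004) = 1 + j1 → |·| ≈ 1.4142, ∠ ≈ 45.00°
|G| = 0.4 · 1 / (1.4142) ≈ 0.28285
Gain = 20 log₁₀(0.28285) ≈ -10.97 dB
∠G = (0°) − (45.00°) = -45.00°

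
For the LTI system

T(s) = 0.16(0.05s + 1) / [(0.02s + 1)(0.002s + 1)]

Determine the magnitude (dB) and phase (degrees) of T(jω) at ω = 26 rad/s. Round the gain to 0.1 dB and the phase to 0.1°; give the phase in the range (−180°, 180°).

-12.7 dB, 22.0°

At ω = 26 rad/s:
zero (1 + j26·0.05) = 1 + j1.3 → |·| ≈ 1.6401, ∠ ≈ 52.43°
pole (1 + j26·0.02) = 1 + j0.52 → |·| ≈ 1.1271, ∠ ≈ 27.47°
pole (1 + j26·0.002) = 1 + j0.052 → |·| ≈ 1.0014, ∠ ≈ 2.98°
|T| = 0.16 · 1.6401 / (1.1271 · 1.0014) ≈ 0.2325
Gain = 20 log₁₀(0.2325) ≈ -12.67 dB
∠T = (52.43°) − (27.47° + 2.98°) = 21.98°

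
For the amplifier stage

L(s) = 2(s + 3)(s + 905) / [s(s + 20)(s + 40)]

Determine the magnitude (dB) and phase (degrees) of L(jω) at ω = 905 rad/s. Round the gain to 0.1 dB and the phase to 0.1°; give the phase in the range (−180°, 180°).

-50.1 dB, -131.4°

At s = jω = j905:
zero (s+3): 3 + j905 → |·| = √(3²+905²) = √819034 ≈ 905, ∠ = arctan(905/3) ≈ 89.81°
zero (s+905): 905 + j905 → |·| = √(905²+905²) = √1638050 ≈ 1279.9, ∠ = arctan(905/905) ≈ 45.00°
pole (s+20): 20 + j905 → |·| = √(20²+905²) = √819425 ≈ 905.22, ∠ = arctan(905/20) ≈ 88.73°
pole (s+40): 40 + j905 → |·| = √(40²+905²) = √820625 ≈ 905.88, ∠ = arctan(905/40) ≈ 87.47°
pole at origin: |s| = 905, ∠ = 90.00° (in denominator)
|L| = 2 · 1.1583e+06 / 7.4212e+08 ≈ 0.0031216
Gain = 20 log₁₀(0.0031216) ≈ -50.11 dB
∠L = 134.81° − 266.20° = -131.39°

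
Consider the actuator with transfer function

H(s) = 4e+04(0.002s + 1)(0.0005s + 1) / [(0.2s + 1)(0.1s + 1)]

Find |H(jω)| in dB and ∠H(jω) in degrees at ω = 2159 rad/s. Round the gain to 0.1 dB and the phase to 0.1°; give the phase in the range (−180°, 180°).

At ω = 2159 rad/s:
zero (1 + j2159·0.002) = 1 + j4.318 → |·| ≈ 4.4323, ∠ ≈ 76.96°
zero (1 + j2159·0.0005) = 1 + j1.0795 → |·| ≈ 1.4715, ∠ ≈ 47.19°
pole (1 + j2159·0.2) = 1 + j431.8 → |·| ≈ 431.8, ∠ ≈ 89.87°
pole (1 + j2159·0.1) = 1 + j215.9 → |·| ≈ 215.9, ∠ ≈ 89.73°
|H| = 4e+04 · 4.4323 · 1.4715 / (431.8 · 215.9) ≈ 2.7984
Gain = 20 log₁₀(2.7984) ≈ 8.94 dB
∠H = (76.96° + 47.19°) − (89.87° + 89.73°) = -55.45°

8.9 dB, -55.5°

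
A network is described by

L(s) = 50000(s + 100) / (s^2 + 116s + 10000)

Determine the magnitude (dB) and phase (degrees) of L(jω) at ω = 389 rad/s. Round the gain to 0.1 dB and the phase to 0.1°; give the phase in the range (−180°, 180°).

42.6 dB, -86.7°

At s = jω = j389:
zero (s+100): 100 + j389 → |·| = √(100²+389²) = √161321 ≈ 401.65, ∠ = arctan(389/100) ≈ 75.58°
quadratic: (j389)² + 116·j389 + 10000 = -141321 + j45124 → |·| ≈ 1.4835e+05, ∠ ≈ 162.29°
|L| = 50000 · 401.65 / 1.4835e+05 ≈ 135.37
Gain = 20 log₁₀(135.37) ≈ 42.63 dB
∠L = 75.58° − 162.29° = -86.71°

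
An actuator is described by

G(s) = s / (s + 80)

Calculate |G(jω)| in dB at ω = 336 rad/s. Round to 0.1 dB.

At s = jω = j336:
zero at origin: s = j336 → |·| = 336, ∠ = 90.00°
pole (s+80): 80 + j336 → |·| = √(80²+336²) = √119296 ≈ 345.39, ∠ = arctan(336/80) ≈ 76.61°
|G| = 1 · 336 / 345.39 ≈ 0.97281
Gain = 20 log₁₀(0.97281) ≈ -0.24 dB

-0.2 dB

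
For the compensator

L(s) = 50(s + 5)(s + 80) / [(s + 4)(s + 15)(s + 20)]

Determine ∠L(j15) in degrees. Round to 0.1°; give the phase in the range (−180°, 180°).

-74.8°

At s = jω = j15:
zero (s+5): 5 + j15 → |·| = √(5²+15²) = √250 ≈ 15.811, ∠ = arctan(15/5) ≈ 71.57°
zero (s+80): 80 + j15 → |·| = √(80²+15²) = √6625 ≈ 81.394, ∠ = arctan(15/80) ≈ 10.62°
pole (s+4): 4 + j15 → |·| = √(4²+15²) = √241 ≈ 15.524, ∠ = arctan(15/4) ≈ 75.07°
pole (s+15): 15 + j15 → |·| = √(15²+15²) = √450 ≈ 21.213, ∠ = arctan(15/15) ≈ 45.00°
pole (s+20): 20 + j15 → |·| = √(20²+15²) = √625 ≈ 25, ∠ = arctan(15/20) ≈ 36.87°
∠L = 82.19° − 156.94° = -74.75°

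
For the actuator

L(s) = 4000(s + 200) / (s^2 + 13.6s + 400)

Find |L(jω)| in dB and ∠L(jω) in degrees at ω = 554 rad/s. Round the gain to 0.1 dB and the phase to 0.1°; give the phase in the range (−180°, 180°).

17.7 dB, -108.4°

At s = jω = j554:
zero (s+200): 200 + j554 → |·| = √(200²+554²) = √346916 ≈ 589, ∠ = arctan(554/200) ≈ 70.15°
quadratic: (j554)² + 13.6·j554 + 400 = -306516 + j7534.4 → |·| ≈ 3.0661e+05, ∠ ≈ 178.59°
|L| = 4000 · 589 / 3.0661e+05 ≈ 7.684
Gain = 20 log₁₀(7.684) ≈ 17.71 dB
∠L = 70.15° − 178.59° = -108.44°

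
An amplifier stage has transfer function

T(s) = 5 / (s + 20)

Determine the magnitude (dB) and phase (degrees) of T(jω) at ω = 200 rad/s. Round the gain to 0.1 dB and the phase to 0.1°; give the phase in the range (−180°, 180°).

-32.1 dB, -84.3°

At s = jω = j200:
pole (s+20): 20 + j200 → |·| = √(20²+200²) = √40400 ≈ 201, ∠ = arctan(200/20) ≈ 84.29°
|T| = 5 / 201 ≈ 0.024876
Gain = 20 log₁₀(0.024876) ≈ -32.08 dB
∠T = 0.00° − 84.29° = -84.29°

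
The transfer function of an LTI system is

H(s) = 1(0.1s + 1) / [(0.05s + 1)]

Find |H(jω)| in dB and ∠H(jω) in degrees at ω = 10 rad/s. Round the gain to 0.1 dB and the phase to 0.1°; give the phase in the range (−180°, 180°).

At ω = 10 rad/s:
zero (1 + j10·0.1) = 1 + j1 → |·| ≈ 1.4142, ∠ ≈ 45.00°
pole (1 + j10·0.05) = 1 + j0.5 → |·| ≈ 1.118, ∠ ≈ 26.57°
|H| = 1 · 1.4142 / (1.118) ≈ 1.2649
Gain = 20 log₁₀(1.2649) ≈ 2.04 dB
∠H = (45.00°) − (26.57°) = 18.43°

2.0 dB, 18.4°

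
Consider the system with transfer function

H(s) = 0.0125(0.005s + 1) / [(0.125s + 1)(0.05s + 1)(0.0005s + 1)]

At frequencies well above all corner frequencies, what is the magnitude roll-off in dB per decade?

Each pole contributes −20 dB/decade at high frequency; each zero contributes +20 dB/decade.
Net: 1 zero(s) − 3 pole(s) → -40 dB/decade.

-40 dB/decade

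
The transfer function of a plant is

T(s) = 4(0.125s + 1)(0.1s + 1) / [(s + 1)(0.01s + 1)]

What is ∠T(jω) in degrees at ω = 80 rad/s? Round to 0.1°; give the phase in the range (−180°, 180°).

39.2°

At ω = 80 rad/s:
zero (1 + j80·0.125) = 1 + j10 → |·| ≈ 10.05, ∠ ≈ 84.29°
zero (1 + j80·0.1) = 1 + j8 → |·| ≈ 8.0623, ∠ ≈ 82.87°
pole (1 + j80·1) = 1 + j80 → |·| ≈ 80.006, ∠ ≈ 89.28°
pole (1 + j80·0.01) = 1 + j0.8 → |·| ≈ 1.2806, ∠ ≈ 38.66°
∠T = (84.29° + 82.87°) − (89.28° + 38.66°) = 39.22°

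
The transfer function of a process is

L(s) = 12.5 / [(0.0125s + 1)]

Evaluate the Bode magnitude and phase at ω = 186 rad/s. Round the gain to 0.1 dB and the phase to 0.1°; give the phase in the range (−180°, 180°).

At ω = 186 rad/s:
pole (1 + j186·0.0125) = 1 + j2.325 → |·| ≈ 2.5309, ∠ ≈ 66.73°
|L| = 12.5 · 1 / (2.5309) ≈ 4.939
Gain = 20 log₁₀(4.939) ≈ 13.87 dB
∠L = (0°) − (66.73°) = -66.73°

13.9 dB, -66.7°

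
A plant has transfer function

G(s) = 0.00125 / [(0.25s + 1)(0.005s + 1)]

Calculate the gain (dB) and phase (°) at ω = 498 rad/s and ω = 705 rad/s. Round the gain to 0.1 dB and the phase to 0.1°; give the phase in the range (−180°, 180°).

At ω = 498 rad/s:
pole (1 + j498·0.25) = 1 + j124.5 → |·| ≈ 124.5, ∠ ≈ 89.54°
pole (1 + j498·0.005) = 1 + j2.49 → |·| ≈ 2.6833, ∠ ≈ 68.12°
|G| = 0.00125 · 1 / (124.5 · 2.6833) ≈ 3.7417e-06
Gain = 20 log₁₀(3.7417e-06) ≈ -108.54 dB
∠G = (0°) − (89.54° + 68.12°) = -157.66°

At ω = 705 rad/s:
pole (1 + j705·0.25) = 1 + j176.25 → |·| ≈ 176.25, ∠ ≈ 89.67°
pole (1 + j705·0.005) = 1 + j3.525 → |·| ≈ 3.6641, ∠ ≈ 74.16°
|G| = 0.00125 · 1 / (176.25 · 3.6641) ≈ 1.9356e-06
Gain = 20 log₁₀(1.9356e-06) ≈ -114.26 dB
∠G = (0°) − (89.67° + 74.16°) = -163.83°

ω = 498: -108.5 dB, -157.7°; ω = 705: -114.3 dB, -163.8°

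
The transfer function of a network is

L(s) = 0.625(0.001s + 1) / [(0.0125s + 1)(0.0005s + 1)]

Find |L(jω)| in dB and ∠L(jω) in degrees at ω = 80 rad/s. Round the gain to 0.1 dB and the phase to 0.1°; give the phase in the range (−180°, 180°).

At ω = 80 rad/s:
zero (1 + j80·0.001) = 1 + j0.08 → |·| ≈ 1.0032, ∠ ≈ 4.57°
pole (1 + j80·0.0125) = 1 + j1 → |·| ≈ 1.4142, ∠ ≈ 45.00°
pole (1 + j80·0.0005) = 1 + j0.04 → |·| ≈ 1.0008, ∠ ≈ 2.29°
|L| = 0.625 · 1.0032 / (1.4142 · 1.0008) ≈ 0.44301
Gain = 20 log₁₀(0.44301) ≈ -7.07 dB
∠L = (4.57°) − (45.00° + 2.29°) = -42.72°

-7.1 dB, -42.7°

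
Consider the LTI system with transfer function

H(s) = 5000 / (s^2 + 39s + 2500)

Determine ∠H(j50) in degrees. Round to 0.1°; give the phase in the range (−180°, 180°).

-90.0°

At s = jω = j50:
quadratic: (j50)² + 39·j50 + 2500 = 0 + j1950 → |·| ≈ 1950, ∠ ≈ 90.00°
∠H = 0.00° − 90.00° = -90.00°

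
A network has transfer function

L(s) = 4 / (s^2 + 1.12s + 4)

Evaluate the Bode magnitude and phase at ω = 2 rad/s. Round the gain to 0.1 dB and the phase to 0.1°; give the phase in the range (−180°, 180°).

5.0 dB, -90.0°

At s = jω = j2:
quadratic: (j2)² + 1.12·j2 + 4 = 0 + j2.24 → |·| ≈ 2.24, ∠ ≈ 90.00°
|L| = 4 / 2.24 ≈ 1.7857
Gain = 20 log₁₀(1.7857) ≈ 5.04 dB
∠L = 0.00° − 90.00° = -90.00°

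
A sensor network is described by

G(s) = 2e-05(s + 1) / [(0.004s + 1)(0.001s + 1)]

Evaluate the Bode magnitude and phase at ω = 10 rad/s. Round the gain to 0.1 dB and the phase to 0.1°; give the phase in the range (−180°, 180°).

-73.9 dB, 81.4°

At ω = 10 rad/s:
zero (1 + j10·1) = 1 + j10 → |·| ≈ 10.05, ∠ ≈ 84.29°
pole (1 + j10·0.004) = 1 + j0.04 → |·| ≈ 1.0008, ∠ ≈ 2.29°
pole (1 + j10·0.001) = 1 + j0.01 → |·| ≈ 1, ∠ ≈ 0.57°
|G| = 2e-05 · 10.05 / (1.0008 · 1) ≈ 0.00020084
Gain = 20 log₁₀(0.00020084) ≈ -73.94 dB
∠G = (84.29°) − (2.29° + 0.57°) = 81.43°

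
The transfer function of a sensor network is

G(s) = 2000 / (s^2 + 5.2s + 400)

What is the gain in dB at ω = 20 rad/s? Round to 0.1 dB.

At s = jω = j20:
quadratic: (j20)² + 5.2·j20 + 400 = 0 + j104 → |·| ≈ 104, ∠ ≈ 90.00°
|G| = 2000 / 104 ≈ 19.231
Gain = 20 log₁₀(19.231) ≈ 25.68 dB

25.7 dB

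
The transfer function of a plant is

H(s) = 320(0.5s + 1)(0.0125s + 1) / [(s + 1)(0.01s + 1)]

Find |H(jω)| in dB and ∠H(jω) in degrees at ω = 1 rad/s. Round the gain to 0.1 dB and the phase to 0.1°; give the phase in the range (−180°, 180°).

At ω = 1 rad/s:
zero (1 + j1·0.5) = 1 + j0.5 → |·| ≈ 1.118, ∠ ≈ 26.57°
zero (1 + j1·0.0125) = 1 + j0.0125 → |·| ≈ 1.0001, ∠ ≈ 0.72°
pole (1 + j1·1) = 1 + j1 → |·| ≈ 1.4142, ∠ ≈ 45.00°
pole (1 + j1·0.01) = 1 + j0.01 → |·| ≈ 1, ∠ ≈ 0.57°
|H| = 320 · 1.118 · 1.0001 / (1.4142 · 1) ≈ 253
Gain = 20 log₁₀(253) ≈ 48.06 dB
∠H = (26.57° + 0.72°) − (45.00° + 0.57°) = -18.28°

48.1 dB, -18.3°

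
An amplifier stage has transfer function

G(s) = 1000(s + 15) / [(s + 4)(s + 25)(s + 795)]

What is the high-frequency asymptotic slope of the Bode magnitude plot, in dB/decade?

Each pole contributes −20 dB/decade at high frequency; each zero contributes +20 dB/decade.
Net: 1 zero(s) − 3 pole(s) → -40 dB/decade.

-40 dB/decade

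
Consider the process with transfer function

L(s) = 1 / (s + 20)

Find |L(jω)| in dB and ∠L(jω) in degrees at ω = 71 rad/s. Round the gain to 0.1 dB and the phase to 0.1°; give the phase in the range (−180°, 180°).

-37.4 dB, -74.3°

At s = jω = j71:
pole (s+20): 20 + j71 → |·| = √(20²+71²) = √5441 ≈ 73.763, ∠ = arctan(71/20) ≈ 74.27°
|L| = 1 / 73.763 ≈ 0.013557
Gain = 20 log₁₀(0.013557) ≈ -37.36 dB
∠L = 0.00° − 74.27° = -74.27°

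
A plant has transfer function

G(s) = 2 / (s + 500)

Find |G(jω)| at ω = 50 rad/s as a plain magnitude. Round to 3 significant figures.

0.00398

Substitute s = j50:
Numerator: 2 = 2 + j0
Denominator: (j50) + 500 = 500 + j50
|N| = √(2² + 0²) ≈ 2, ∠N ≈ 0.00°
|D| = √(500² + 50²) ≈ 502.49, ∠D ≈ 5.71°
|G| = 2 / 502.49 ≈ 0.0039802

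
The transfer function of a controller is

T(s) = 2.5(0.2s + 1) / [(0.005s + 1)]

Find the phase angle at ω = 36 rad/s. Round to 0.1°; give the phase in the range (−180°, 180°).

At ω = 36 rad/s:
zero (1 + j36·0.2) = 1 + j7.2 → |·| ≈ 7.2691, ∠ ≈ 82.09°
pole (1 + j36·0.005) = 1 + j0.18 → |·| ≈ 1.0161, ∠ ≈ 10.20°
∠T = (82.09°) − (10.20°) = 71.89°

71.9°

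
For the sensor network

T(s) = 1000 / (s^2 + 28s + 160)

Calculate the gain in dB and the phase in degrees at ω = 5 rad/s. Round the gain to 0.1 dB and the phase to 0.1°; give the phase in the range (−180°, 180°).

Substitute s = j5:
Numerator: 1000 = 1000 + j0
Denominator: (j5)^2 + 28(j5) + 160 = 135 + j140
|N| = √(1000² + 0²) ≈ 1000, ∠N ≈ 0.00°
|D| = √(135² + 140²) ≈ 194.49, ∠D ≈ 46.04°
|T| = 1000 / 194.49 ≈ 5.1417
Gain = 20 log₁₀(5.1417) ≈ 14.22 dB
∠T = 0.00° − 46.04° = -46.04°

14.2 dB, -46.0°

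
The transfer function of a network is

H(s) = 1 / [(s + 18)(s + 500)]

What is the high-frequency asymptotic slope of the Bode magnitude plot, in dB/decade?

Each pole contributes −20 dB/decade at high frequency; each zero contributes +20 dB/decade.
Net: 0 zero(s) − 2 pole(s) → -40 dB/decade.

-40 dB/decade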